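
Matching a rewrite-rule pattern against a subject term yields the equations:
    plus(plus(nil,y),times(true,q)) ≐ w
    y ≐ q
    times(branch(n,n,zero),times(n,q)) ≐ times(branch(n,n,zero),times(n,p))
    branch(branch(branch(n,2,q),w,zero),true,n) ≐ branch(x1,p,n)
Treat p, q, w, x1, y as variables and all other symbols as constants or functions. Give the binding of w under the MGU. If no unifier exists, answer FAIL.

plus(plus(nil,true),times(true,true))

Bind w := plus(plus(nil,y),times(true,q)); substituting into the one remaining equation that mentions w gives: branch(branch(branch(n,2,q),plus(plus(nil,y),times(true,q)),zero),true,n) ≐ branch(x1,p,n).
Bind y := q; substituting into the one remaining equation that mentions y gives: branch(branch(branch(n,2,q),plus(plus(nil,q),times(true,q)),zero),true,n) ≐ branch(x1,p,n). Substituting into the earlier binding gives w := plus(plus(nil,q),times(true,q)).
Decompose times/2: branch(n,n,zero) ≐ branch(n,n,zero),  times(n,q) ≐ times(n,p).
Delete trivial equation branch(n,n,zero) ≐ branch(n,n,zero).
Decompose times/2: n ≐ n,  q ≐ p.
Delete trivial equation n ≐ n.
Bind q := p; substituting into the remaining equation gives: branch(branch(branch(n,2,p),plus(plus(nil,p),times(true,p)),zero),true,n) ≐ branch(x1,p,n). Substituting into the earlier bindings gives w := plus(plus(nil,p),times(true,p)), y := p.
Decompose branch/3: branch(branch(n,2,p),plus(plus(nil,p),times(true,p)),zero) ≐ x1,  true ≐ p,  n ≐ n.
Bind x1 := branch(branch(n,2,p),plus(plus(nil,p),times(true,p)),zero); no other remaining equation mentions x1.
Bind p := true; no other remaining equation mentions p. Substituting into the earlier bindings gives w := plus(plus(nil,true),times(true,true)), y := true, q := true, x1 := branch(branch(n,2,true),plus(plus(nil,true),times(true,true)),zero).
Delete trivial equation n ≐ n.
MGU = { w := plus(plus(nil,true),times(true,true)), y := true, q := true, x1 := branch(branch(n,2,true),plus(plus(nil,true),times(true,true)),zero), p := true }, so w := plus(plus(nil,true),times(true,true)).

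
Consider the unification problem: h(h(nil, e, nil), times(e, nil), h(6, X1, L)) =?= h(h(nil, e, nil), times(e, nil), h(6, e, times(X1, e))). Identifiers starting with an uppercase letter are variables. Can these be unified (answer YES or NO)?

YES

Decompose h/3: h(nil, e, nil) =?= h(nil, e, nil),  times(e, nil) =?= times(e, nil),  h(6, X1, L) =?= h(6, e, times(X1, e)).
Delete trivial equation h(nil, e, nil) =?= h(nil, e, nil).
Delete trivial equation times(e, nil) =?= times(e, nil).
Decompose h/3: 6 =?= 6,  X1 =?= e,  L =?= times(X1, e).
Delete trivial equation 6 =?= 6.
Bind X1 := e; substituting into the remaining equation gives: L =?= times(e, e).
Bind L := times(e, e).
No equations remain and no clash or occurs-check failure arose, so a unifier exists.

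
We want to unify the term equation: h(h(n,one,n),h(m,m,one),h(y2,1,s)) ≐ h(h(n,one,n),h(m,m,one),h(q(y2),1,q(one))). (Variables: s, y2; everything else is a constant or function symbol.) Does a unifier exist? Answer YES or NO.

Decompose h/3: h(n,one,n) ≐ h(n,one,n),  h(m,m,one) ≐ h(m,m,one),  h(y2,1,s) ≐ h(q(y2),1,q(one)).
Delete trivial equation h(n,one,n) ≐ h(n,one,n).
Delete trivial equation h(m,m,one) ≐ h(m,m,one).
Decompose h/3: y2 ≐ q(y2),  1 ≐ 1,  s ≐ q(one).
Occurs check fails: y2 occurs in q(y2); the equation y2 ≐ q(y2) has no finite solution.

NO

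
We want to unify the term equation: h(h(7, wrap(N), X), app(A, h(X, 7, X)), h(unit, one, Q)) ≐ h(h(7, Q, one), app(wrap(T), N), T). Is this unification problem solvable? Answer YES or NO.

Decompose h/3: h(7, wrap(N), X) ≐ h(7, Q, one),  app(A, h(X, 7, X)) ≐ app(wrap(T), N),  h(unit, one, Q) ≐ T.
Decompose h/3: 7 ≐ 7,  wrap(N) ≐ Q,  X ≐ one.
Delete trivial equation 7 ≐ 7.
Bind Q := wrap(N); substituting into the one remaining equation that mentions Q gives: h(unit, one, wrap(N)) ≐ T.
Bind X := one; substituting into the one remaining equation that mentions X gives: app(A, h(one, 7, one)) ≐ app(wrap(T), N).
Decompose app/2: A ≐ wrap(T),  h(one, 7, one) ≐ N.
Bind A := wrap(T); no other remaining equation mentions A.
Bind N := h(one, 7, one); substituting into the remaining equation gives: h(unit, one, wrap(h(one, 7, one))) ≐ T. Substituting into the earlier binding gives Q := wrap(h(one, 7, one)).
Bind T := h(unit, one, wrap(h(one, 7, one))). Substituting into the earlier binding gives A := wrap(h(unit, one, wrap(h(one, 7, one)))).
No equations remain and no clash or occurs-check failure arose, so a unifier exists.

YES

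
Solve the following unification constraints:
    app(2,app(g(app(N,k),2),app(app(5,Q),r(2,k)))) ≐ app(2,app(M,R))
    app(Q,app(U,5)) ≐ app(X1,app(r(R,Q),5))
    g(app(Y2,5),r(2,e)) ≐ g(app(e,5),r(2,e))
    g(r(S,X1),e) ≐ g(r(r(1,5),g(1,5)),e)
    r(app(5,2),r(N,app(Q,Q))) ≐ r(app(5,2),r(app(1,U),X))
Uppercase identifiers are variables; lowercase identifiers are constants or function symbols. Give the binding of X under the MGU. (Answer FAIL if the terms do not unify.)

app(g(1,5),g(1,5))

Decompose app/2: 2 ≐ 2,  app(g(app(N,k),2),app(app(5,Q),r(2,k))) ≐ app(M,R).
Delete trivial equation 2 ≐ 2.
Decompose app/2: g(app(N,k),2) ≐ M,  app(app(5,Q),r(2,k)) ≐ R.
Bind M := g(app(N,k),2); no other remaining equation mentions M.
Bind R := app(app(5,Q),r(2,k)); substituting into the one remaining equation that mentions R gives: app(Q,app(U,5)) ≐ app(X1,app(r(app(app(5,Q),r(2,k)),Q),5)).
Decompose app/2: Q ≐ X1,  app(U,5) ≐ app(r(app(app(5,Q),r(2,k)),Q),5).
Bind Q := X1; substituting into the 2 remaining equations that mention Q gives: app(U,5) ≐ app(r(app(app(5,X1),r(2,k)),X1),5),  r(app(5,2),r(N,app(X1,X1))) ≐ r(app(5,2),r(app(1,U),X)). Substituting into the earlier binding gives R := app(app(5,X1),r(2,k)).
Decompose app/2: U ≐ r(app(app(5,X1),r(2,k)),X1),  5 ≐ 5.
Bind U := r(app(app(5,X1),r(2,k)),X1); substituting into the one remaining equation that mentions U gives: r(app(5,2),r(N,app(X1,X1))) ≐ r(app(5,2),r(app(1,r(app(app(5,X1),r(2,k)),X1)),X)).
Delete trivial equation 5 ≐ 5.
Decompose g/2: app(Y2,5) ≐ app(e,5),  r(2,e) ≐ r(2,e).
Decompose app/2: Y2 ≐ e,  5 ≐ 5.
Bind Y2 := e; no other remaining equation mentions Y2.
Delete trivial equation 5 ≐ 5.
Delete trivial equation r(2,e) ≐ r(2,e).
Decompose g/2: r(S,X1) ≐ r(r(1,5),g(1,5)),  e ≐ e.
Decompose r/2: S ≐ r(1,5),  X1 ≐ g(1,5).
Bind S := r(1,5); no other remaining equation mentions S.
Bind X1 := g(1,5); substituting into the one remaining equation that mentions X1 gives: r(app(5,2),r(N,app(g(1,5),g(1,5)))) ≐ r(app(5,2),r(app(1,r(app(app(5,g(1,5)),r(2,k)),g(1,5))),X)). Substituting into the earlier bindings gives R := app(app(5,g(1,5)),r(2,k)), Q := g(1,5), U := r(app(app(5,g(1,5)),r(2,k)),g(1,5)).
Delete trivial equation e ≐ e.
Decompose r/2: app(5,2) ≐ app(5,2),  r(N,app(g(1,5),g(1,5))) ≐ r(app(1,r(app(app(5,g(1,5)),r(2,k)),g(1,5))),X).
Delete trivial equation app(5,2) ≐ app(5,2).
Decompose r/2: N ≐ app(1,r(app(app(5,g(1,5)),r(2,k)),g(1,5))),  app(g(1,5),g(1,5)) ≐ X.
Bind N := app(1,r(app(app(5,g(1,5)),r(2,k)),g(1,5))); no other remaining equation mentions N. Substituting into the earlier binding gives M := g(app(app(1,r(app(app(5,g(1,5)),r(2,k)),g(1,5))),k),2).
Bind X := app(g(1,5),g(1,5)).
MGU = { M -> g(app(app(1,r(app(app(5,g(1,5)),r(2,k)),g(1,5))),k),2), R -> app(app(5,g(1,5)),r(2,k)), Q -> g(1,5), U -> r(app(app(5,g(1,5)),r(2,k)),g(1,5)), Y2 -> e, S -> r(1,5), X1 -> g(1,5), N -> app(1,r(app(app(5,g(1,5)),r(2,k)),g(1,5))), X -> app(g(1,5),g(1,5)) }, so X -> app(g(1,5),g(1,5)).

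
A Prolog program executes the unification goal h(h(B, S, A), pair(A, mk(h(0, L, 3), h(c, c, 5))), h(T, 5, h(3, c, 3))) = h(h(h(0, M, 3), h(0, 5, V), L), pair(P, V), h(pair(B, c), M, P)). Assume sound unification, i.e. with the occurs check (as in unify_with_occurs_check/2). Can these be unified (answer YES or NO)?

YES

Decompose h/3: h(B, S, A) = h(h(0, M, 3), h(0, 5, V), L),  pair(A, mk(h(0, L, 3), h(c, c, 5))) = pair(P, V),  h(T, 5, h(3, c, 3)) = h(pair(B, c), M, P).
Decompose h/3: B = h(0, M, 3),  S = h(0, 5, V),  A = L.
Bind B := h(0, M, 3); substituting into the one remaining equation that mentions B gives: h(T, 5, h(3, c, 3)) = h(pair(h(0, M, 3), c), M, P).
Bind S := h(0, 5, V); no other remaining equation mentions S.
Bind A := L; substituting into the one remaining equation that mentions A gives: pair(L, mk(h(0, L, 3), h(c, c, 5))) = pair(P, V).
Decompose pair/2: L = P,  mk(h(0, L, 3), h(c, c, 5)) = V.
Bind L := P; substituting into the one remaining equation that mentions L gives: mk(h(0, P, 3), h(c, c, 5)) = V. Substituting into the earlier binding gives A := P.
Bind V := mk(h(0, P, 3), h(c, c, 5)); no other remaining equation mentions V. Substituting into the earlier binding gives S := h(0, 5, mk(h(0, P, 3), h(c, c, 5))).
Decompose h/3: T = pair(h(0, M, 3), c),  5 = M,  h(3, c, 3) = P.
Bind T := pair(h(0, M, 3), c); no other remaining equation mentions T.
Bind M := 5; no other remaining equation mentions M. Substituting into the earlier bindings gives B := h(0, 5, 3), T := pair(h(0, 5, 3), c).
Bind P := h(3, c, 3). Substituting into the earlier bindings gives S := h(0, 5, mk(h(0, h(3, c, 3), 3), h(c, c, 5))), A := h(3, c, 3), L := h(3, c, 3), V := mk(h(0, h(3, c, 3), 3), h(c, c, 5)).
No equations remain and no clash or occurs-check failure arose, so a unifier exists.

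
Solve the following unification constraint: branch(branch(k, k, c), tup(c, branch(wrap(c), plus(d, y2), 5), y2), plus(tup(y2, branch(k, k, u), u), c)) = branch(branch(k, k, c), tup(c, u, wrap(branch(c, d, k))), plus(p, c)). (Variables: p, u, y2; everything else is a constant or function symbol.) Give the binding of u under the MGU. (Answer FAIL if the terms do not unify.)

branch(wrap(c), plus(d, wrap(branch(c, d, k))), 5)

Decompose branch/3: branch(k, k, c) = branch(k, k, c),  tup(c, branch(wrap(c), plus(d, y2), 5), y2) = tup(c, u, wrap(branch(c, d, k))),  plus(tup(y2, branch(k, k, u), u), c) = plus(p, c).
Delete trivial equation branch(k, k, c) = branch(k, k, c).
Decompose tup/3: c = c,  branch(wrap(c), plus(d, y2), 5) = u,  y2 = wrap(branch(c, d, k)).
Delete trivial equation c = c.
Bind u := branch(wrap(c), plus(d, y2), 5); substituting into the one remaining equation that mentions u gives: plus(tup(y2, branch(k, k, branch(wrap(c), plus(d, y2), 5)), branch(wrap(c), plus(d, y2), 5)), c) = plus(p, c).
Bind y2 := wrap(branch(c, d, k)); substituting into the remaining equation gives: plus(tup(wrap(branch(c, d, k)), branch(k, k, branch(wrap(c), plus(d, wrap(branch(c, d, k))), 5)), branch(wrap(c), plus(d, wrap(branch(c, d, k))), 5)), c) = plus(p, c). Substituting into the earlier binding gives u := branch(wrap(c), plus(d, wrap(branch(c, d, k))), 5).
Decompose plus/2: tup(wrap(branch(c, d, k)), branch(k, k, branch(wrap(c), plus(d, wrap(branch(c, d, k))), 5)), branch(wrap(c), plus(d, wrap(branch(c, d, k))), 5)) = p,  c = c.
Bind p := tup(wrap(branch(c, d, k)), branch(k, k, branch(wrap(c), plus(d, wrap(branch(c, d, k))), 5)), branch(wrap(c), plus(d, wrap(branch(c, d, k))), 5)); no other remaining equation mentions p.
Delete trivial equation c = c.
MGU = { u -> branch(wrap(c), plus(d, wrap(branch(c, d, k))), 5), y2 -> wrap(branch(c, d, k)), p -> tup(wrap(branch(c, d, k)), branch(k, k, branch(wrap(c), plus(d, wrap(branch(c, d, k))), 5)), branch(wrap(c), plus(d, wrap(branch(c, d, k))), 5)) }, so u -> branch(wrap(c), plus(d, wrap(branch(c, d, k))), 5).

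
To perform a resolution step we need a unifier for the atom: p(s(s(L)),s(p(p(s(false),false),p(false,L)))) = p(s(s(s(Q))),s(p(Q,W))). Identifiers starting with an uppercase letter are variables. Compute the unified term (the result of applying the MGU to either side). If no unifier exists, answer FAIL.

p(s(s(s(p(s(false),false)))),s(p(p(s(false),false),p(false,s(p(s(false),false))))))

Decompose p/2: s(s(L)) = s(s(s(Q))),  s(p(p(s(false),false),p(false,L))) = s(p(Q,W)).
Decompose s/1: s(L) = s(s(Q)).
Decompose s/1: L = s(Q).
Bind L := s(Q); substituting into the remaining equation gives: s(p(p(s(false),false),p(false,s(Q)))) = s(p(Q,W)).
Decompose s/1: p(p(s(false),false),p(false,s(Q))) = p(Q,W).
Decompose p/2: p(s(false),false) = Q,  p(false,s(Q)) = W.
Bind Q := p(s(false),false); substituting into the remaining equation gives: p(false,s(p(s(false),false))) = W. Substituting into the earlier binding gives L := s(p(s(false),false)).
Bind W := p(false,s(p(s(false),false))).
Applying the MGU to either side gives p(s(s(s(p(s(false),false)))),s(p(p(s(false),false),p(false,s(p(s(false),false)))))).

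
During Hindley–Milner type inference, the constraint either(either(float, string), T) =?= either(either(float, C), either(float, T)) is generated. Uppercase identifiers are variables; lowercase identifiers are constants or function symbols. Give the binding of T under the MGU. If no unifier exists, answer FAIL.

Decompose either/2: either(float, string) =?= either(float, C),  T =?= either(float, T).
Decompose either/2: float =?= float,  string =?= C.
Delete trivial equation float =?= float.
Bind C := string; no other remaining equation mentions C.
Occurs check fails: T occurs in either(float, T); the equation T =?= either(float, T) has no finite solution.

FAIL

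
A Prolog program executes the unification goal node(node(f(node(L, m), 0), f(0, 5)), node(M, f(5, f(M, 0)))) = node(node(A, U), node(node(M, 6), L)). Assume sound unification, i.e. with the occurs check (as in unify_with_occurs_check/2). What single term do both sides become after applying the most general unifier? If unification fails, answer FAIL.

Decompose node/2: node(f(node(L, m), 0), f(0, 5)) = node(A, U),  node(M, f(5, f(M, 0))) = node(node(M, 6), L).
Decompose node/2: f(node(L, m), 0) = A,  f(0, 5) = U.
Bind A := f(node(L, m), 0); no other remaining equation mentions A.
Bind U := f(0, 5); no other remaining equation mentions U.
Decompose node/2: M = node(M, 6),  f(5, f(M, 0)) = L.
Occurs check fails: M occurs in node(M, 6); the equation M = node(M, 6) has no finite solution.

FAIL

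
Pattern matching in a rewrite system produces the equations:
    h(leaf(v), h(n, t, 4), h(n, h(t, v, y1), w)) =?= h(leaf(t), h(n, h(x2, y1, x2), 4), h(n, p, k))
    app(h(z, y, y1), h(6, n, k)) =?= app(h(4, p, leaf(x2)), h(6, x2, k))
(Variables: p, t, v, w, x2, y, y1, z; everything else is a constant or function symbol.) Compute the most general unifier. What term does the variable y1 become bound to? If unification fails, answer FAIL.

Decompose h/3: leaf(v) =?= leaf(t),  h(n, t, 4) =?= h(n, h(x2, y1, x2), 4),  h(n, h(t, v, y1), w) =?= h(n, p, k).
Decompose leaf/1: v =?= t.
Bind v := t; substituting into the one remaining equation that mentions v gives: h(n, h(t, t, y1), w) =?= h(n, p, k).
Decompose h/3: n =?= n,  t =?= h(x2, y1, x2),  4 =?= 4.
Delete trivial equation n =?= n.
Bind t := h(x2, y1, x2); substituting into the one remaining equation that mentions t gives: h(n, h(h(x2, y1, x2), h(x2, y1, x2), y1), w) =?= h(n, p, k). Substituting into the earlier binding gives v := h(x2, y1, x2).
Delete trivial equation 4 =?= 4.
Decompose h/3: n =?= n,  h(h(x2, y1, x2), h(x2, y1, x2), y1) =?= p,  w =?= k.
Delete trivial equation n =?= n.
Bind p := h(h(x2, y1, x2), h(x2, y1, x2), y1); substituting into the one remaining equation that mentions p gives: app(h(z, y, y1), h(6, n, k)) =?= app(h(4, h(h(x2, y1, x2), h(x2, y1, x2), y1), leaf(x2)), h(6, x2, k)).
Bind w := k; no other remaining equation mentions w.
Decompose app/2: h(z, y, y1) =?= h(4, h(h(x2, y1, x2), h(x2, y1, x2), y1), leaf(x2)),  h(6, n, k) =?= h(6, x2, k).
Decompose h/3: z =?= 4,  y =?= h(h(x2, y1, x2), h(x2, y1, x2), y1),  y1 =?= leaf(x2).
Bind z := 4; no other remaining equation mentions z.
Bind y := h(h(x2, y1, x2), h(x2, y1, x2), y1); no other remaining equation mentions y.
Bind y1 := leaf(x2); no other remaining equation mentions y1. Substituting into the earlier bindings gives v := h(x2, leaf(x2), x2), t := h(x2, leaf(x2), x2), p := h(h(x2, leaf(x2), x2), h(x2, leaf(x2), x2), leaf(x2)), y := h(h(x2, leaf(x2), x2), h(x2, leaf(x2), x2), leaf(x2)).
Decompose h/3: 6 =?= 6,  n =?= x2,  k =?= k.
Delete trivial equation 6 =?= 6.
Bind x2 := n; no other remaining equation mentions x2. Substituting into the earlier bindings gives v := h(n, leaf(n), n), t := h(n, leaf(n), n), p := h(h(n, leaf(n), n), h(n, leaf(n), n), leaf(n)), y := h(h(n, leaf(n), n), h(n, leaf(n), n), leaf(n)), y1 := leaf(n).
Delete trivial equation k =?= k.
MGU = { v -> h(n, leaf(n), n), t -> h(n, leaf(n), n), p -> h(h(n, leaf(n), n), h(n, leaf(n), n), leaf(n)), w -> k, z -> 4, y -> h(h(n, leaf(n), n), h(n, leaf(n), n), leaf(n)), y1 -> leaf(n), x2 -> n }, so y1 -> leaf(n).

leaf(n)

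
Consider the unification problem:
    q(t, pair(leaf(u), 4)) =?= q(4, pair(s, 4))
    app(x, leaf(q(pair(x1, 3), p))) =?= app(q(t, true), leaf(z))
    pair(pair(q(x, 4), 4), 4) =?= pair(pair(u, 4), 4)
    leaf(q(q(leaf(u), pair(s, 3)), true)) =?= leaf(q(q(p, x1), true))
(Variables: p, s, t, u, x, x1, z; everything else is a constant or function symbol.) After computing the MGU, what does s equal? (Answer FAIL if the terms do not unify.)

leaf(q(q(4, true), 4))

Decompose q/2: t =?= 4,  pair(leaf(u), 4) =?= pair(s, 4).
Bind t := 4; substituting into the one remaining equation that mentions t gives: app(x, leaf(q(pair(x1, 3), p))) =?= app(q(4, true), leaf(z)).
Decompose pair/2: leaf(u) =?= s,  4 =?= 4.
Bind s := leaf(u); substituting into the one remaining equation that mentions s gives: leaf(q(q(leaf(u), pair(leaf(u), 3)), true)) =?= leaf(q(q(p, x1), true)).
Delete trivial equation 4 =?= 4.
Decompose app/2: x =?= q(4, true),  leaf(q(pair(x1, 3), p)) =?= leaf(z).
Bind x := q(4, true); substituting into the one remaining equation that mentions x gives: pair(pair(q(q(4, true), 4), 4), 4) =?= pair(pair(u, 4), 4).
Decompose leaf/1: q(pair(x1, 3), p) =?= z.
Bind z := q(pair(x1, 3), p); no other remaining equation mentions z.
Decompose pair/2: pair(q(q(4, true), 4), 4) =?= pair(u, 4),  4 =?= 4.
Decompose pair/2: q(q(4, true), 4) =?= u,  4 =?= 4.
Bind u := q(q(4, true), 4); substituting into the one remaining equation that mentions u gives: leaf(q(q(leaf(q(q(4, true), 4)), pair(leaf(q(q(4, true), 4)), 3)), true)) =?= leaf(q(q(p, x1), true)). Substituting into the earlier binding gives s := leaf(q(q(4, true), 4)).
Delete trivial equation 4 =?= 4.
Delete trivial equation 4 =?= 4.
Decompose leaf/1: q(q(leaf(q(q(4, true), 4)), pair(leaf(q(q(4, true), 4)), 3)), true) =?= q(q(p, x1), true).
Decompose q/2: q(leaf(q(q(4, true), 4)), pair(leaf(q(q(4, true), 4)), 3)) =?= q(p, x1),  true =?= true.
Decompose q/2: leaf(q(q(4, true), 4)) =?= p,  pair(leaf(q(q(4, true), 4)), 3) =?= x1.
Bind p := leaf(q(q(4, true), 4)); no other remaining equation mentions p. Substituting into the earlier binding gives z := q(pair(x1, 3), leaf(q(q(4, true), 4))).
Bind x1 := pair(leaf(q(q(4, true), 4)), 3); no other remaining equation mentions x1. Substituting into the earlier binding gives z := q(pair(pair(leaf(q(q(4, true), 4)), 3), 3), leaf(q(q(4, true), 4))).
Delete trivial equation true =?= true.
MGU = { t ↦ 4, s ↦ leaf(q(q(4, true), 4)), x ↦ q(4, true), z ↦ q(pair(pair(leaf(q(q(4, true), 4)), 3), 3), leaf(q(q(4, true), 4))), u ↦ q(q(4, true), 4), p ↦ leaf(q(q(4, true), 4)), x1 ↦ pair(leaf(q(q(4, true), 4)), 3) }, so s ↦ leaf(q(q(4, true), 4)).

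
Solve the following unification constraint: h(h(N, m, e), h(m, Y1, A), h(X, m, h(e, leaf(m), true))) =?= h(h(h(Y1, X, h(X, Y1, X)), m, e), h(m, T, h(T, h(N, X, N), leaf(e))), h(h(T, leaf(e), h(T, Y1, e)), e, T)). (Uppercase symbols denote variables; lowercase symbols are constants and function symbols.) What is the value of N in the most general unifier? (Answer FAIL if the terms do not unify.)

Decompose h/3: h(N, m, e) =?= h(h(Y1, X, h(X, Y1, X)), m, e),  h(m, Y1, A) =?= h(m, T, h(T, h(N, X, N), leaf(e))),  h(X, m, h(e, leaf(m), true)) =?= h(h(T, leaf(e), h(T, Y1, e)), e, T).
Decompose h/3: N =?= h(Y1, X, h(X, Y1, X)),  m =?= m,  e =?= e.
Bind N := h(Y1, X, h(X, Y1, X)); substituting into the one remaining equation that mentions N gives: h(m, Y1, A) =?= h(m, T, h(T, h(h(Y1, X, h(X, Y1, X)), X, h(Y1, X, h(X, Y1, X))), leaf(e))).
Delete trivial equation m =?= m.
Delete trivial equation e =?= e.
Decompose h/3: m =?= m,  Y1 =?= T,  A =?= h(T, h(h(Y1, X, h(X, Y1, X)), X, h(Y1, X, h(X, Y1, X))), leaf(e)).
Delete trivial equation m =?= m.
Bind Y1 := T; substituting into the remaining equations gives: A =?= h(T, h(h(T, X, h(X, T, X)), X, h(T, X, h(X, T, X))), leaf(e)),  h(X, m, h(e, leaf(m), true)) =?= h(h(T, leaf(e), h(T, T, e)), e, T). Substituting into the earlier binding gives N := h(T, X, h(X, T, X)).
Bind A := h(T, h(h(T, X, h(X, T, X)), X, h(T, X, h(X, T, X))), leaf(e)); no other remaining equation mentions A.
Decompose h/3: X =?= h(T, leaf(e), h(T, T, e)),  m =?= e,  h(e, leaf(m), true) =?= T.
Bind X := h(T, leaf(e), h(T, T, e)); no other remaining equation mentions X. Substituting into the earlier bindings gives N := h(T, h(T, leaf(e), h(T, T, e)), h(h(T, leaf(e), h(T, T, e)), T, h(T, leaf(e), h(T, T, e)))), A := h(T, h(h(T, h(T, leaf(e), h(T, T, e)), h(h(T, leaf(e), h(T, T, e)), T, h(T, leaf(e), h(T, T, e)))), h(T, leaf(e), h(T, T, e)), h(T, h(T, leaf(e), h(T, T, e)), h(h(T, leaf(e), h(T, T, e)), T, h(T, leaf(e), h(T, T, e))))), leaf(e)).
Clash: constants m and e differ; no unifier exists.

FAIL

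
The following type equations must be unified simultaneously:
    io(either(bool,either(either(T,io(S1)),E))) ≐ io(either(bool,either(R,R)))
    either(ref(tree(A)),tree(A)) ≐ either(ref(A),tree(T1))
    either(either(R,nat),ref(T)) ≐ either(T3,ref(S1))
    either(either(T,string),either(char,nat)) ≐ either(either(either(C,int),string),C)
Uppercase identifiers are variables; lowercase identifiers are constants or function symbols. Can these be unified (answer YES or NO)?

Decompose io/1: either(bool,either(either(T,io(S1)),E)) ≐ either(bool,either(R,R)).
Decompose either/2: bool ≐ bool,  either(either(T,io(S1)),E) ≐ either(R,R).
Delete trivial equation bool ≐ bool.
Decompose either/2: either(T,io(S1)) ≐ R,  E ≐ R.
Bind R := either(T,io(S1)); substituting into the 2 remaining equations that mention R gives: E ≐ either(T,io(S1)),  either(either(either(T,io(S1)),nat),ref(T)) ≐ either(T3,ref(S1)).
Bind E := either(T,io(S1)); no other remaining equation mentions E.
Decompose either/2: ref(tree(A)) ≐ ref(A),  tree(A) ≐ tree(T1).
Decompose ref/1: tree(A) ≐ A.
Occurs check fails: A occurs in tree(A); the equation A ≐ tree(A) has no finite solution.

NO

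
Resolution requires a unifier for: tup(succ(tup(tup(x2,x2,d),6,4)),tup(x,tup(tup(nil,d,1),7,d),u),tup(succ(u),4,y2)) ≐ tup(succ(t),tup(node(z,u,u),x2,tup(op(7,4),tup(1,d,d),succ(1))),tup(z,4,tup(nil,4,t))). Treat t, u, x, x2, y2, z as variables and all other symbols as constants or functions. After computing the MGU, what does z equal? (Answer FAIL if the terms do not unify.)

Decompose tup/3: succ(tup(tup(x2,x2,d),6,4)) ≐ succ(t),  tup(x,tup(tup(nil,d,1),7,d),u) ≐ tup(node(z,u,u),x2,tup(op(7,4),tup(1,d,d),succ(1))),  tup(succ(u),4,y2) ≐ tup(z,4,tup(nil,4,t)).
Decompose succ/1: tup(tup(x2,x2,d),6,4) ≐ t.
Bind t := tup(tup(x2,x2,d),6,4); substituting into the one remaining equation that mentions t gives: tup(succ(u),4,y2) ≐ tup(z,4,tup(nil,4,tup(tup(x2,x2,d),6,4))).
Decompose tup/3: x ≐ node(z,u,u),  tup(tup(nil,d,1),7,d) ≐ x2,  u ≐ tup(op(7,4),tup(1,d,d),succ(1)).
Bind x := node(z,u,u); no other remaining equation mentions x.
Bind x2 := tup(tup(nil,d,1),7,d); substituting into the one remaining equation that mentions x2 gives: tup(succ(u),4,y2) ≐ tup(z,4,tup(nil,4,tup(tup(tup(tup(nil,d,1),7,d),tup(tup(nil,d,1),7,d),d),6,4))). Substituting into the earlier binding gives t := tup(tup(tup(tup(nil,d,1),7,d),tup(tup(nil,d,1),7,d),d),6,4).
Bind u := tup(op(7,4),tup(1,d,d),succ(1)); substituting into the remaining equation gives: tup(succ(tup(op(7,4),tup(1,d,d),succ(1))),4,y2) ≐ tup(z,4,tup(nil,4,tup(tup(tup(tup(nil,d,1),7,d),tup(tup(nil,d,1),7,d),d),6,4))). Substituting into the earlier binding gives x := node(z,tup(op(7,4),tup(1,d,d),succ(1)),tup(op(7,4),tup(1,d,d),succ(1))).
Decompose tup/3: succ(tup(op(7,4),tup(1,d,d),succ(1))) ≐ z,  4 ≐ 4,  y2 ≐ tup(nil,4,tup(tup(tup(tup(nil,d,1),7,d),tup(tup(nil,d,1),7,d),d),6,4)).
Bind z := succ(tup(op(7,4),tup(1,d,d),succ(1))); no other remaining equation mentions z. Substituting into the earlier binding gives x := node(succ(tup(op(7,4),tup(1,d,d),succ(1))),tup(op(7,4),tup(1,d,d),succ(1)),tup(op(7,4),tup(1,d,d),succ(1))).
Delete trivial equation 4 ≐ 4.
Bind y2 := tup(nil,4,tup(tup(tup(tup(nil,d,1),7,d),tup(tup(nil,d,1),7,d),d),6,4)).
MGU = { t := tup(tup(tup(tup(nil,d,1),7,d),tup(tup(nil,d,1),7,d),d),6,4), x := node(succ(tup(op(7,4),tup(1,d,d),succ(1))),tup(op(7,4),tup(1,d,d),succ(1)),tup(op(7,4),tup(1,d,d),succ(1))), x2 := tup(tup(nil,d,1),7,d), u := tup(op(7,4),tup(1,d,d),succ(1)), z := succ(tup(op(7,4),tup(1,d,d),succ(1))), y2 := tup(nil,4,tup(tup(tup(tup(nil,d,1),7,d),tup(tup(nil,d,1),7,d),d),6,4)) }, so z := succ(tup(op(7,4),tup(1,d,d),succ(1))).

succ(tup(op(7,4),tup(1,d,d),succ(1)))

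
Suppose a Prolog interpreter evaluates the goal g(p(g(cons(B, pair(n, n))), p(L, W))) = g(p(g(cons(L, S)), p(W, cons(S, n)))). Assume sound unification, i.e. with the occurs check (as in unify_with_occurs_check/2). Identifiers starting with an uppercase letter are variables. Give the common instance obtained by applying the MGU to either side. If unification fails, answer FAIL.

g(p(g(cons(cons(pair(n, n), n), pair(n, n))), p(cons(pair(n, n), n), cons(pair(n, n), n))))

Decompose g/1: p(g(cons(B, pair(n, n))), p(L, W)) = p(g(cons(L, S)), p(W, cons(S, n))).
Decompose p/2: g(cons(B, pair(n, n))) = g(cons(L, S)),  p(L, W) = p(W, cons(S, n)).
Decompose g/1: cons(B, pair(n, n)) = cons(L, S).
Decompose cons/2: B = L,  pair(n, n) = S.
Bind B := L; no other remaining equation mentions B.
Bind S := pair(n, n); substituting into the remaining equation gives: p(L, W) = p(W, cons(pair(n, n), n)).
Decompose p/2: L = W,  W = cons(pair(n, n), n).
Bind L := W; no other remaining equation mentions L. Substituting into the earlier binding gives B := W.
Bind W := cons(pair(n, n), n). Substituting into the earlier bindings gives B := cons(pair(n, n), n), L := cons(pair(n, n), n).
Applying the MGU to either side gives g(p(g(cons(cons(pair(n, n), n), pair(n, n))), p(cons(pair(n, n), n), cons(pair(n, n), n)))).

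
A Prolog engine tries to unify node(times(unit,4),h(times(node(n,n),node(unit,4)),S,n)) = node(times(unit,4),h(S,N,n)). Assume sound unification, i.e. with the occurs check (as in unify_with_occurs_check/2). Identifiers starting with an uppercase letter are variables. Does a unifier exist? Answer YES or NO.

YES

Decompose node/2: times(unit,4) = times(unit,4),  h(times(node(n,n),node(unit,4)),S,n) = h(S,N,n).
Delete trivial equation times(unit,4) = times(unit,4).
Decompose h/3: times(node(n,n),node(unit,4)) = S,  S = N,  n = n.
Bind S := times(node(n,n),node(unit,4)); substituting into the one remaining equation that mentions S gives: times(node(n,n),node(unit,4)) = N.
Bind N := times(node(n,n),node(unit,4)); no other remaining equation mentions N.
Delete trivial equation n = n.
No equations remain and no clash or occurs-check failure arose, so a unifier exists.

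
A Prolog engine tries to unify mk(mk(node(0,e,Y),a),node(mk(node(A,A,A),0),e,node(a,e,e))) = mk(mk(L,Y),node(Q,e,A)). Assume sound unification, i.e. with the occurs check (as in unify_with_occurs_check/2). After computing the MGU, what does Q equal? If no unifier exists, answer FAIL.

mk(node(node(a,e,e),node(a,e,e),node(a,e,e)),0)

Decompose mk/2: mk(node(0,e,Y),a) = mk(L,Y),  node(mk(node(A,A,A),0),e,node(a,e,e)) = node(Q,e,A).
Decompose mk/2: node(0,e,Y) = L,  a = Y.
Bind L := node(0,e,Y); no other remaining equation mentions L.
Bind Y := a; no other remaining equation mentions Y. Substituting into the earlier binding gives L := node(0,e,a).
Decompose node/3: mk(node(A,A,A),0) = Q,  e = e,  node(a,e,e) = A.
Bind Q := mk(node(A,A,A),0); no other remaining equation mentions Q.
Delete trivial equation e = e.
Bind A := node(a,e,e). Substituting into the earlier binding gives Q := mk(node(node(a,e,e),node(a,e,e),node(a,e,e)),0).
MGU = { L ↦ node(0,e,a), Y ↦ a, Q ↦ mk(node(node(a,e,e),node(a,e,e),node(a,e,e)),0), A ↦ node(a,e,e) }, so Q ↦ mk(node(node(a,e,e),node(a,e,e),node(a,e,e)),0).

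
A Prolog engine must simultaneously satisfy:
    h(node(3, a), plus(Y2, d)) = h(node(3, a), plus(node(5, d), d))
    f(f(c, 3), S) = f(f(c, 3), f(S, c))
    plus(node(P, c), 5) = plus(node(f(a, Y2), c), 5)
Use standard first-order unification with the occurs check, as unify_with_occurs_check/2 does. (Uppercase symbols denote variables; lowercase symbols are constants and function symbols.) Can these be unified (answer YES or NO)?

Decompose h/2: node(3, a) = node(3, a),  plus(Y2, d) = plus(node(5, d), d).
Delete trivial equation node(3, a) = node(3, a).
Decompose plus/2: Y2 = node(5, d),  d = d.
Bind Y2 := node(5, d); substituting into the one remaining equation that mentions Y2 gives: plus(node(P, c), 5) = plus(node(f(a, node(5, d)), c), 5).
Delete trivial equation d = d.
Decompose f/2: f(c, 3) = f(c, 3),  S = f(S, c).
Delete trivial equation f(c, 3) = f(c, 3).
Occurs check fails: S occurs in f(S, c); the equation S = f(S, c) has no finite solution.

NO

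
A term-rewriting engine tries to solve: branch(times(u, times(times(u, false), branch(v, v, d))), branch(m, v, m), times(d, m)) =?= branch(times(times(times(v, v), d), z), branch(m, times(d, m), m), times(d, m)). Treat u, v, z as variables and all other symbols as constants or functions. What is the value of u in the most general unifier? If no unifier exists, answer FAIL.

Decompose branch/3: times(u, times(times(u, false), branch(v, v, d))) =?= times(times(times(v, v), d), z),  branch(m, v, m) =?= branch(m, times(d, m), m),  times(d, m) =?= times(d, m).
Decompose times/2: u =?= times(times(v, v), d),  times(times(u, false), branch(v, v, d)) =?= z.
Bind u := times(times(v, v), d); substituting into the one remaining equation that mentions u gives: times(times(times(times(v, v), d), false), branch(v, v, d)) =?= z.
Bind z := times(times(times(times(v, v), d), false), branch(v, v, d)); no other remaining equation mentions z.
Decompose branch/3: m =?= m,  v =?= times(d, m),  m =?= m.
Delete trivial equation m =?= m.
Bind v := times(d, m); no other remaining equation mentions v. Substituting into the earlier bindings gives u := times(times(times(d, m), times(d, m)), d), z := times(times(times(times(times(d, m), times(d, m)), d), false), branch(times(d, m), times(d, m), d)).
Delete trivial equation m =?= m.
Delete trivial equation times(d, m) =?= times(d, m).
MGU = { u ↦ times(times(times(d, m), times(d, m)), d), z ↦ times(times(times(times(times(d, m), times(d, m)), d), false), branch(times(d, m), times(d, m), d)), v ↦ times(d, m) }, so u ↦ times(times(times(d, m), times(d, m)), d).

times(times(times(d, m), times(d, m)), d)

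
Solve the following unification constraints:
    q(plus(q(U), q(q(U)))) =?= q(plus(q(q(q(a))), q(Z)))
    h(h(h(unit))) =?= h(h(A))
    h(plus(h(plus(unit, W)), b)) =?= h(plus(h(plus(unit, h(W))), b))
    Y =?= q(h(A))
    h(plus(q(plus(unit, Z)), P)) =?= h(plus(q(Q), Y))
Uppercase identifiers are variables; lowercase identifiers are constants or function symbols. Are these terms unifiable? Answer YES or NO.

Decompose q/1: plus(q(U), q(q(U))) =?= plus(q(q(q(a))), q(Z)).
Decompose plus/2: q(U) =?= q(q(q(a))),  q(q(U)) =?= q(Z).
Decompose q/1: U =?= q(q(a)).
Bind U := q(q(a)); substituting into the one remaining equation that mentions U gives: q(q(q(q(a)))) =?= q(Z).
Decompose q/1: q(q(q(a))) =?= Z.
Bind Z := q(q(q(a))); substituting into the one remaining equation that mentions Z gives: h(plus(q(plus(unit, q(q(q(a))))), P)) =?= h(plus(q(Q), Y)).
Decompose h/1: h(h(unit)) =?= h(A).
Decompose h/1: h(unit) =?= A.
Bind A := h(unit); substituting into the one remaining equation that mentions A gives: Y =?= q(h(h(unit))).
Decompose h/1: plus(h(plus(unit, W)), b) =?= plus(h(plus(unit, h(W))), b).
Decompose plus/2: h(plus(unit, W)) =?= h(plus(unit, h(W))),  b =?= b.
Decompose h/1: plus(unit, W) =?= plus(unit, h(W)).
Decompose plus/2: unit =?= unit,  W =?= h(W).
Delete trivial equation unit =?= unit.
Occurs check fails: W occurs in h(W); the equation W =?= h(W) has no finite solution.

NO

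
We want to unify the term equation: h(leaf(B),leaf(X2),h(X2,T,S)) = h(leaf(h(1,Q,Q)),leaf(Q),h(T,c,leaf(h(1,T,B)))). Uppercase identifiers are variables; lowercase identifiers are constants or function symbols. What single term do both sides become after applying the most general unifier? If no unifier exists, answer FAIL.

Decompose h/3: leaf(B) = leaf(h(1,Q,Q)),  leaf(X2) = leaf(Q),  h(X2,T,S) = h(T,c,leaf(h(1,T,B))).
Decompose leaf/1: B = h(1,Q,Q).
Bind B := h(1,Q,Q); substituting into the one remaining equation that mentions B gives: h(X2,T,S) = h(T,c,leaf(h(1,T,h(1,Q,Q)))).
Decompose leaf/1: X2 = Q.
Bind X2 := Q; substituting into the remaining equation gives: h(Q,T,S) = h(T,c,leaf(h(1,T,h(1,Q,Q)))).
Decompose h/3: Q = T,  T = c,  S = leaf(h(1,T,h(1,Q,Q))).
Bind Q := T; substituting into the one remaining equation that mentions Q gives: S = leaf(h(1,T,h(1,T,T))). Substituting into the earlier bindings gives B := h(1,T,T), X2 := T.
Bind T := c; substituting into the remaining equation gives: S = leaf(h(1,c,h(1,c,c))). Substituting into the earlier bindings gives B := h(1,c,c), X2 := c, Q := c.
Bind S := leaf(h(1,c,h(1,c,c))).
Applying the MGU to either side gives h(leaf(h(1,c,c)),leaf(c),h(c,c,leaf(h(1,c,h(1,c,c))))).

h(leaf(h(1,c,c)),leaf(c),h(c,c,leaf(h(1,c,h(1,c,c)))))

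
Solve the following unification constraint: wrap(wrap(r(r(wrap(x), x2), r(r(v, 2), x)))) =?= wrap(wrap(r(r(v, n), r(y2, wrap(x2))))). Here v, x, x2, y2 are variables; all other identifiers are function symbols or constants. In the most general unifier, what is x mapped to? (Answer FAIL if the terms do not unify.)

wrap(n)

Decompose wrap/1: wrap(r(r(wrap(x), x2), r(r(v, 2), x))) =?= wrap(r(r(v, n), r(y2, wrap(x2)))).
Decompose wrap/1: r(r(wrap(x), x2), r(r(v, 2), x)) =?= r(r(v, n), r(y2, wrap(x2))).
Decompose r/2: r(wrap(x), x2) =?= r(v, n),  r(r(v, 2), x) =?= r(y2, wrap(x2)).
Decompose r/2: wrap(x) =?= v,  x2 =?= n.
Bind v := wrap(x); substituting into the one remaining equation that mentions v gives: r(r(wrap(x), 2), x) =?= r(y2, wrap(x2)).
Bind x2 := n; substituting into the remaining equation gives: r(r(wrap(x), 2), x) =?= r(y2, wrap(n)).
Decompose r/2: r(wrap(x), 2) =?= y2,  x =?= wrap(n).
Bind y2 := r(wrap(x), 2); no other remaining equation mentions y2.
Bind x := wrap(n). Substituting into the earlier bindings gives v := wrap(wrap(n)), y2 := r(wrap(wrap(n)), 2).
MGU = { v := wrap(wrap(n)), x2 := n, y2 := r(wrap(wrap(n)), 2), x := wrap(n) }, so x := wrap(n).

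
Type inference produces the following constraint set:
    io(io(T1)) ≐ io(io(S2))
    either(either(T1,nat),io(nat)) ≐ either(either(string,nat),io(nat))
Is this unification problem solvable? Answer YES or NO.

Decompose io/1: io(T1) ≐ io(S2).
Decompose io/1: T1 ≐ S2.
Bind T1 := S2; substituting into the remaining equation gives: either(either(S2,nat),io(nat)) ≐ either(either(string,nat),io(nat)).
Decompose either/2: either(S2,nat) ≐ either(string,nat),  io(nat) ≐ io(nat).
Decompose either/2: S2 ≐ string,  nat ≐ nat.
Bind S2 := string; no other remaining equation mentions S2. Substituting into the earlier binding gives T1 := string.
Delete trivial equation nat ≐ nat.
Delete trivial equation io(nat) ≐ io(nat).
No equations remain and no clash or occurs-check failure arose, so a unifier exists.

YES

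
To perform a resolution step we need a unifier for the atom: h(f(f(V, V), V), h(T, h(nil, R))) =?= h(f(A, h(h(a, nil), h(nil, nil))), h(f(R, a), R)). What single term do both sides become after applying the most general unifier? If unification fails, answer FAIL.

FAIL

Decompose h/2: f(f(V, V), V) =?= f(A, h(h(a, nil), h(nil, nil))),  h(T, h(nil, R)) =?= h(f(R, a), R).
Decompose f/2: f(V, V) =?= A,  V =?= h(h(a, nil), h(nil, nil)).
Bind A := f(V, V); no other remaining equation mentions A.
Bind V := h(h(a, nil), h(nil, nil)); no other remaining equation mentions V. Substituting into the earlier binding gives A := f(h(h(a, nil), h(nil, nil)), h(h(a, nil), h(nil, nil))).
Decompose h/2: T =?= f(R, a),  h(nil, R) =?= R.
Bind T := f(R, a); no other remaining equation mentions T.
Occurs check fails: R occurs in h(nil, R); the equation R =?= h(nil, R) has no finite solution.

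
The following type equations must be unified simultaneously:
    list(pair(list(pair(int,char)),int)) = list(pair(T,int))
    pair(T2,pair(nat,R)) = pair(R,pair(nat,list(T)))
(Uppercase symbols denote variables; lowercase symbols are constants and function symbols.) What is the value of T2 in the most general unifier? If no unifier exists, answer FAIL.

list(list(pair(int,char)))

Decompose list/1: pair(list(pair(int,char)),int) = pair(T,int).
Decompose pair/2: list(pair(int,char)) = T,  int = int.
Bind T := list(pair(int,char)); substituting into the one remaining equation that mentions T gives: pair(T2,pair(nat,R)) = pair(R,pair(nat,list(list(pair(int,char))))).
Delete trivial equation int = int.
Decompose pair/2: T2 = R,  pair(nat,R) = pair(nat,list(list(pair(int,char)))).
Bind T2 := R; no other remaining equation mentions T2.
Decompose pair/2: nat = nat,  R = list(list(pair(int,char))).
Delete trivial equation nat = nat.
Bind R := list(list(pair(int,char))). Substituting into the earlier binding gives T2 := list(list(pair(int,char))).
MGU = { T -> list(pair(int,char)), T2 -> list(list(pair(int,char))), R -> list(list(pair(int,char))) }, so T2 -> list(list(pair(int,char))).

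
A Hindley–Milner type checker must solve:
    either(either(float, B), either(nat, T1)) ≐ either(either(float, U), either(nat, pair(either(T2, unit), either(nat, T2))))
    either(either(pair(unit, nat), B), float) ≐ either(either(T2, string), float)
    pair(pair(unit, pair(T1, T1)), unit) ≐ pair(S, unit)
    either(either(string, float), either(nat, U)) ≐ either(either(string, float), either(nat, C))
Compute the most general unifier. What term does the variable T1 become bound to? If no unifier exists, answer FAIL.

pair(either(pair(unit, nat), unit), either(nat, pair(unit, nat)))

Decompose either/2: either(float, B) ≐ either(float, U),  either(nat, T1) ≐ either(nat, pair(either(T2, unit), either(nat, T2))).
Decompose either/2: float ≐ float,  B ≐ U.
Delete trivial equation float ≐ float.
Bind B := U; substituting into the one remaining equation that mentions B gives: either(either(pair(unit, nat), U), float) ≐ either(either(T2, string), float).
Decompose either/2: nat ≐ nat,  T1 ≐ pair(either(T2, unit), either(nat, T2)).
Delete trivial equation nat ≐ nat.
Bind T1 := pair(either(T2, unit), either(nat, T2)); substituting into the one remaining equation that mentions T1 gives: pair(pair(unit, pair(pair(either(T2, unit), either(nat, T2)), pair(either(T2, unit), either(nat, T2)))), unit) ≐ pair(S, unit).
Decompose either/2: either(pair(unit, nat), U) ≐ either(T2, string),  float ≐ float.
Decompose either/2: pair(unit, nat) ≐ T2,  U ≐ string.
Bind T2 := pair(unit, nat); substituting into the one remaining equation that mentions T2 gives: pair(pair(unit, pair(pair(either(pair(unit, nat), unit), either(nat, pair(unit, nat))), pair(either(pair(unit, nat), unit), either(nat, pair(unit, nat))))), unit) ≐ pair(S, unit). Substituting into the earlier binding gives T1 := pair(either(pair(unit, nat), unit), either(nat, pair(unit, nat))).
Bind U := string; substituting into the one remaining equation that mentions U gives: either(either(string, float), either(nat, string)) ≐ either(either(string, float), either(nat, C)). Substituting into the earlier binding gives B := string.
Delete trivial equation float ≐ float.
Decompose pair/2: pair(unit, pair(pair(either(pair(unit, nat), unit), either(nat, pair(unit, nat))), pair(either(pair(unit, nat), unit), either(nat, pair(unit, nat))))) ≐ S,  unit ≐ unit.
Bind S := pair(unit, pair(pair(either(pair(unit, nat), unit), either(nat, pair(unit, nat))), pair(either(pair(unit, nat), unit), either(nat, pair(unit, nat))))); no other remaining equation mentions S.
Delete trivial equation unit ≐ unit.
Decompose either/2: either(string, float) ≐ either(string, float),  either(nat, string) ≐ either(nat, C).
Delete trivial equation either(string, float) ≐ either(string, float).
Decompose either/2: nat ≐ nat,  string ≐ C.
Delete trivial equation nat ≐ nat.
Bind C := string.
MGU = { B ↦ string, T1 ↦ pair(either(pair(unit, nat), unit), either(nat, pair(unit, nat))), T2 ↦ pair(unit, nat), U ↦ string, S ↦ pair(unit, pair(pair(either(pair(unit, nat), unit), either(nat, pair(unit, nat))), pair(either(pair(unit, nat), unit), either(nat, pair(unit, nat))))), C ↦ string }, so T1 ↦ pair(either(pair(unit, nat), unit), either(nat, pair(unit, nat))).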